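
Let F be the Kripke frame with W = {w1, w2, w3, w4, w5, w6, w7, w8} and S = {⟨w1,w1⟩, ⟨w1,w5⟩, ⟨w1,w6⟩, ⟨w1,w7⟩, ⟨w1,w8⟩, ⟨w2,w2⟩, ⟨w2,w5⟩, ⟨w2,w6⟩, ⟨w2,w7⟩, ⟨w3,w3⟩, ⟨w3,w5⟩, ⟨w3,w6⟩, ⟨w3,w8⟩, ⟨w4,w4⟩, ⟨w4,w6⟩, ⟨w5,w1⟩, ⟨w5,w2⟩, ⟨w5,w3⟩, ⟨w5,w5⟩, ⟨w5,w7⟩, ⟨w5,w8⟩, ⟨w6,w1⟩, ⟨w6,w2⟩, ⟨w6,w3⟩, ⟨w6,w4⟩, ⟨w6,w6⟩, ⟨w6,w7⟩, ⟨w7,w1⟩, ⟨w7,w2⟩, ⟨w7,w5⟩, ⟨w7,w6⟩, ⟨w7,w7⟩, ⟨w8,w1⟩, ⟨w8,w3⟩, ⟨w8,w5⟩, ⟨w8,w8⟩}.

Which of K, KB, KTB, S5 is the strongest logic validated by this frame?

KTB

Symmetric (axiom B): yes — every pair in S has its reverse in S.
Reflexive (axiom T): yes — every world is S-related to itself.
Euclidean (axiom 5): no — w1 S w5 and w1 S w6, but not w5 S w6.
So F validates K, KB, KTB; S5 would additionally require S to be Euclidean. The strongest is KTB.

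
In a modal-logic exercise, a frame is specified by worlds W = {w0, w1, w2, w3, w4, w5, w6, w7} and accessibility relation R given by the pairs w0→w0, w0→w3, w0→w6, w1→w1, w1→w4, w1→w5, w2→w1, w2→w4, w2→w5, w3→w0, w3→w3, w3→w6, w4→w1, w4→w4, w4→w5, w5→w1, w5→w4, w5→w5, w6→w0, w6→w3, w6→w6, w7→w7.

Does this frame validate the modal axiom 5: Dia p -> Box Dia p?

Axiom 5 corresponds to the accessibility relation being Euclidean.
Euclidean: yes — any two successors of a common world are R-related.

Yes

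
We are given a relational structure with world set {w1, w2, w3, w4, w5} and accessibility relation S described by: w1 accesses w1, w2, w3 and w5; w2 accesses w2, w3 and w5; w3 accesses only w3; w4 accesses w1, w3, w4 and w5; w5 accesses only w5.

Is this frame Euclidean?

Euclidean: no — w1 S w3 and w1 S w2, but not w3 S w2.

No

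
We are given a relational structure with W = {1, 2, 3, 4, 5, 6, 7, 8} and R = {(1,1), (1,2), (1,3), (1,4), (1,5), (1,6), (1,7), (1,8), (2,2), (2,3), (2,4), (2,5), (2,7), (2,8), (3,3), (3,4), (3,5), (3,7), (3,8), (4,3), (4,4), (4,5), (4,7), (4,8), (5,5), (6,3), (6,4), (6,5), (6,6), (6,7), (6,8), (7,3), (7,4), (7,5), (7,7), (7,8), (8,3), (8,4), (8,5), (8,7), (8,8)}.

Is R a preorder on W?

Yes

Reflexive: yes — every world is R-related to itself.
Transitive: yes — every two-step R-path is closed by a direct edge.
So R is a preorder.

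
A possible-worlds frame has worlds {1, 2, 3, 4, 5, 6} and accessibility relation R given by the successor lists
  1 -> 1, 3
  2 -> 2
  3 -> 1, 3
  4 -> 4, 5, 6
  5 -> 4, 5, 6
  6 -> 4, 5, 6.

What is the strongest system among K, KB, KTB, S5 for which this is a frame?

Symmetric (axiom B): yes — every pair in R has its reverse in R.
Reflexive (axiom T): yes — every world is R-related to itself.
Euclidean (axiom 5): yes — any two successors of a common world are R-related.
So F validates K, KB, KTB, S5. The strongest is S5.

S5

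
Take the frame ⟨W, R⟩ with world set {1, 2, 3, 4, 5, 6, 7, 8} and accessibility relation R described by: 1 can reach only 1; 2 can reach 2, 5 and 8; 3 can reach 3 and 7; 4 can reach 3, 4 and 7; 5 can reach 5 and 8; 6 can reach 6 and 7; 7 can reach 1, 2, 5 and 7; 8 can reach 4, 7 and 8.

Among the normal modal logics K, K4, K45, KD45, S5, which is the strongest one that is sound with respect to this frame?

K

Transitive (axiom 4): no — 2 R 8 and 8 R 4, but not 2 R 4.
Euclidean (axiom 5): no — 2 R 8 and 2 R 5, but not 8 R 5.
Serial (axiom D): yes — every world has a successor (e.g. 1 R 1).
Reflexive (axiom T): yes — every world is R-related to itself.
So F validates K; K4 would additionally require R to be transitive. The strongest is K.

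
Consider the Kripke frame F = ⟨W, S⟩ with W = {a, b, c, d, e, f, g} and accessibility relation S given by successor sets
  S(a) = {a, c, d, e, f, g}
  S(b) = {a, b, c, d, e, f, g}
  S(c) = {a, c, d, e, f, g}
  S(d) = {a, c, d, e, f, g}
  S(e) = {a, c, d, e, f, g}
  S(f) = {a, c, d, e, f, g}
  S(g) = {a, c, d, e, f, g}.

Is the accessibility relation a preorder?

Reflexive: yes — every world is S-related to itself.
Transitive: yes — every two-step S-path is closed by a direct edge.
So S is a preorder.

Yes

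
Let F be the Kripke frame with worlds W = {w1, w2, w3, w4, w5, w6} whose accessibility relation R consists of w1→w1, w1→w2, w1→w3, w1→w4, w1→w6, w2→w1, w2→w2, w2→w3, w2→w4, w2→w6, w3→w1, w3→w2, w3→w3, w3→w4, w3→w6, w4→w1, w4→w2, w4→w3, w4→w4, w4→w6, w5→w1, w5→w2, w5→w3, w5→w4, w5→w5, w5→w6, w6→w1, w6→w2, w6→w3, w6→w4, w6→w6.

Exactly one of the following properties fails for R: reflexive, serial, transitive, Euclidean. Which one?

Reflexive: yes — every world is R-related to itself.
Serial: yes — every world has a successor (e.g. w1 R w1).
Transitive: yes — every two-step R-path is closed by a direct edge.
Euclidean: no — w5 R w1 and w5 R w5, but not w1 R w5.
Only Euclidean fails.

Euclidean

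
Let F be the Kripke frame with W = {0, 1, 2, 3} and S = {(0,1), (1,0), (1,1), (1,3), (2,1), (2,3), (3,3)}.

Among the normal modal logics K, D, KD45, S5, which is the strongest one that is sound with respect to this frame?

D

Serial (axiom D): yes — every world has a successor (e.g. 0 S 1).
Euclidean (axiom 5): no — 1 S 0 and 1 S 3, but not 0 S 3.
Transitive (axiom 4): no — 0 S 1 and 1 S 3, but not 0 S 3.
Reflexive (axiom T): no — 0 is not related to itself.
So F validates K, D; KD45 would additionally require S to be Euclidean and transitive. The strongest is D.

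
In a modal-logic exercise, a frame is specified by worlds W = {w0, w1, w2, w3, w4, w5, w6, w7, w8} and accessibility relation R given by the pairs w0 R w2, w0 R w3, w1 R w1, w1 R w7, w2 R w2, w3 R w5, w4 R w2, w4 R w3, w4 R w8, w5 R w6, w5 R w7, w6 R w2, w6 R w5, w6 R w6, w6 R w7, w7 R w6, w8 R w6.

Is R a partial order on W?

Reflexive: no — w0 is not related to itself.
Transitive: no — w0 R w3 and w3 R w5, but not w0 R w5.
Antisymmetric: no — w5 R w6 and w6 R w5 with w5 ≠ w6.
So R is not a partial order.

No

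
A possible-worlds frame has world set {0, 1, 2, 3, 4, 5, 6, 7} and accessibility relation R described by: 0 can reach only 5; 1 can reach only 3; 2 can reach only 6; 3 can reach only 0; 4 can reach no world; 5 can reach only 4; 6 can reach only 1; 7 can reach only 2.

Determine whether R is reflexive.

Reflexive: no — 0 is not related to itself.

No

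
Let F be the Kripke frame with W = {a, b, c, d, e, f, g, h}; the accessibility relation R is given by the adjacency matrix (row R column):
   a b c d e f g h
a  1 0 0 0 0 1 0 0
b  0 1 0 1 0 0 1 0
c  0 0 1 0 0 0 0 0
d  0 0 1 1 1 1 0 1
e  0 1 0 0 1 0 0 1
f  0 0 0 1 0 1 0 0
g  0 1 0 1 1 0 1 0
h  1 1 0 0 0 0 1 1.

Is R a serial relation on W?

Yes

Serial: yes — every world has a successor (e.g. a R a).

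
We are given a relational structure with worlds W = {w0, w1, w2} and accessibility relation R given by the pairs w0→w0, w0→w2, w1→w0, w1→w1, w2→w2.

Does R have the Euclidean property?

No

Euclidean: no — w0 R w2 and w0 R w0, but not w2 R w0.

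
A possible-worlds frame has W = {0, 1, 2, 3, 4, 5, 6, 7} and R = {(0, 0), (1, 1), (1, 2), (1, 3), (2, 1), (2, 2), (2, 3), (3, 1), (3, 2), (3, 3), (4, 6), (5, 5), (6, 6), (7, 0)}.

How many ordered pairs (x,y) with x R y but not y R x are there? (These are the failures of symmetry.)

2

Enumerating: (4,6), (7,0).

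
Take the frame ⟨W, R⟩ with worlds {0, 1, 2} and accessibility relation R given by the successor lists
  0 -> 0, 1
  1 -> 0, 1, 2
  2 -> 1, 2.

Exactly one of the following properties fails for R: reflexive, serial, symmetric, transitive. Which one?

transitive

Reflexive: yes — every world is R-related to itself.
Serial: yes — every world has a successor (e.g. 0 R 0).
Symmetric: yes — every pair in R has its reverse in R.
Transitive: no — 0 R 1 and 1 R 2, but not 0 R 2.
Only transitive fails.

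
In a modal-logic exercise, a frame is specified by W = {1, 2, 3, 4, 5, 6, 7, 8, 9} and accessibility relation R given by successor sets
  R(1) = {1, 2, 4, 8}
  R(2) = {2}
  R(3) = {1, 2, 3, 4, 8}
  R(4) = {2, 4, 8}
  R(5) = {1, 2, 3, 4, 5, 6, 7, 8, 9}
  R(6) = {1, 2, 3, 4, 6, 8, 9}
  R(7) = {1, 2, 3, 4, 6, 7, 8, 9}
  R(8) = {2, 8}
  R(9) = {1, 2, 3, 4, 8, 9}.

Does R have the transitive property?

Yes

Transitive: yes — every two-step R-path is closed by a direct edge.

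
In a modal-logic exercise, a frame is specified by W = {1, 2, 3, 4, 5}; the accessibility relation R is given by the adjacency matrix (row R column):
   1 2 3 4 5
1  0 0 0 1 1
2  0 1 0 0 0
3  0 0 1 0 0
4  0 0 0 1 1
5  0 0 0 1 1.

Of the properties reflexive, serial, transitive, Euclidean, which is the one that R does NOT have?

reflexive

Reflexive: no — 1 is not related to itself.
Serial: yes — every world has a successor (e.g. 1 R 4).
Transitive: yes — every two-step R-path is closed by a direct edge.
Euclidean: yes — any two successors of a common world are R-related.
Only reflexive fails.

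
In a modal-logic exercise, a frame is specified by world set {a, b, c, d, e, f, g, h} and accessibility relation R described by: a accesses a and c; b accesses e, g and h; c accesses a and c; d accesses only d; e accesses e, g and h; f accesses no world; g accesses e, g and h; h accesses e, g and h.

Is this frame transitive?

Transitive: yes — every two-step R-path is closed by a direct edge.

Yes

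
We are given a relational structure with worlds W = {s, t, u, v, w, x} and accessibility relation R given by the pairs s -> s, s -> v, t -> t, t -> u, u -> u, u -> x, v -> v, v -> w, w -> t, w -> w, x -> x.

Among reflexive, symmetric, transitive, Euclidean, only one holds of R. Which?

reflexive

Reflexive: yes — every world is R-related to itself.
Symmetric: no — s R v but not v R s.
Transitive: no — s R v and v R w, but not s R w.
Euclidean: no — s R v and s R s, but not v R s.
Only reflexive holds.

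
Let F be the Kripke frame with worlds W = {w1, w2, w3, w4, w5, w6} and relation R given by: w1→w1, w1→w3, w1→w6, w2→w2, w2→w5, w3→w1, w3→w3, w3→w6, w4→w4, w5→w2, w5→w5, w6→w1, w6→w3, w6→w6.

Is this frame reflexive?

Reflexive: yes — every world is R-related to itself.

Yes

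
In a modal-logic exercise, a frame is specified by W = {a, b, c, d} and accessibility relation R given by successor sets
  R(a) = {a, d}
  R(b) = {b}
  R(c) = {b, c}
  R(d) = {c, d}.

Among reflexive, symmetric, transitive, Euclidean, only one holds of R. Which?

Reflexive: yes — every world is R-related to itself.
Symmetric: no — a R d but not d R a.
Transitive: no — a R d and d R c, but not a R c.
Euclidean: no — a R d and a R a, but not d R a.
Only reflexive holds.

reflexive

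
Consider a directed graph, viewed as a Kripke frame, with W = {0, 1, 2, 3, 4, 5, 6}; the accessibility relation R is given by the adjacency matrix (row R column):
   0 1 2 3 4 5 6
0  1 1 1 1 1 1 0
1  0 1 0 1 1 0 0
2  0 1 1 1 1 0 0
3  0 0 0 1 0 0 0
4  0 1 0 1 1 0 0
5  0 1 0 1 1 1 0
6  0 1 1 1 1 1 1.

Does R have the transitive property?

Transitive: yes — every two-step R-path is closed by a direct edge.

Yes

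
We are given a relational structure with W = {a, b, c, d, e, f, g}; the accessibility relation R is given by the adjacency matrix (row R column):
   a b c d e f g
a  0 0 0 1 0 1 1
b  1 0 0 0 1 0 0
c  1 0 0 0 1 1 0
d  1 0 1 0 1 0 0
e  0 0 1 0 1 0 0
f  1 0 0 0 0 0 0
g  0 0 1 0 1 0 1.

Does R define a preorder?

Reflexive: no — a is not related to itself.
Transitive: no — a R d and d R c, but not a R c.
So R is not a preorder.

No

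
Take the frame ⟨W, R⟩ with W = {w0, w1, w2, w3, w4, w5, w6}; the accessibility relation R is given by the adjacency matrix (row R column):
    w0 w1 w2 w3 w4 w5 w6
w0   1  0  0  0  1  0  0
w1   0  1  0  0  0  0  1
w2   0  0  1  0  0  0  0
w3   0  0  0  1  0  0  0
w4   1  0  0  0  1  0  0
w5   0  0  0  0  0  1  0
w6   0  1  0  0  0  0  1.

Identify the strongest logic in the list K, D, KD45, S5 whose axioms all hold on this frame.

S5

Serial (axiom D): yes — every world has a successor (e.g. w0 R w0).
Euclidean (axiom 5): yes — any two successors of a common world are R-related.
Transitive (axiom 4): yes — every two-step R-path is closed by a direct edge.
Reflexive (axiom T): yes — every world is R-related to itself.
So F validates K, D, KD45, S5. The strongest is S5.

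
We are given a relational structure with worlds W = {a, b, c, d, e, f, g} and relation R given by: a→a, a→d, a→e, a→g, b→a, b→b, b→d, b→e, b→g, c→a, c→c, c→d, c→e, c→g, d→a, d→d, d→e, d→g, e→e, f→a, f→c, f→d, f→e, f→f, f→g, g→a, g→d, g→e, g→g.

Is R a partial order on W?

Reflexive: yes — every world is R-related to itself.
Transitive: yes — every two-step R-path is closed by a direct edge.
Antisymmetric: no — a R d and d R a with a ≠ d.
So R is not a partial order.

No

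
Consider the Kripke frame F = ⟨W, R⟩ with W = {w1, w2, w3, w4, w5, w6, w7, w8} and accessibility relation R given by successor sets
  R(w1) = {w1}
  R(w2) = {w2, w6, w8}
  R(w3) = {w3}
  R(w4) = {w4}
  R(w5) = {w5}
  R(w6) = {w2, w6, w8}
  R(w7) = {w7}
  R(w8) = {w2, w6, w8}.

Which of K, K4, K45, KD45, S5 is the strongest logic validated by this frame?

Transitive (axiom 4): yes — every two-step R-path is closed by a direct edge.
Euclidean (axiom 5): yes — any two successors of a common world are R-related.
Serial (axiom D): yes — every world has a successor (e.g. w1 R w1).
Reflexive (axiom T): yes — every world is R-related to itself.
So F validates K, K4, K45, KD45, S5. The strongest is S5.

S5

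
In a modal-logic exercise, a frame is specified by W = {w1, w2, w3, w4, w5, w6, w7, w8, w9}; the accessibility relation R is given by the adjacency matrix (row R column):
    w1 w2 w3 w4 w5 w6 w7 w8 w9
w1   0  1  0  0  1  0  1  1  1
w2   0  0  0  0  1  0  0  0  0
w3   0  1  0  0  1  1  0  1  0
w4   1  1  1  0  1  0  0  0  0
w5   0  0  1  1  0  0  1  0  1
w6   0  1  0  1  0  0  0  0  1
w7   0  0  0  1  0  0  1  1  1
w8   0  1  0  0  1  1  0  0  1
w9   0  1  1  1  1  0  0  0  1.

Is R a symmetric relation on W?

No

Symmetric: no — w1 R w2 but not w2 R w1.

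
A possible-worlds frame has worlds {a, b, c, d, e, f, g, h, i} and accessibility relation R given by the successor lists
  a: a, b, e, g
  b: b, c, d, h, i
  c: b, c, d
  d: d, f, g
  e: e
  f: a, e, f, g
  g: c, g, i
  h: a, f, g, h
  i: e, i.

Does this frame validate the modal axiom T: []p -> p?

Yes

The schema T characterises exactly the reflexive frames.
Reflexive: yes — every world is R-related to itself.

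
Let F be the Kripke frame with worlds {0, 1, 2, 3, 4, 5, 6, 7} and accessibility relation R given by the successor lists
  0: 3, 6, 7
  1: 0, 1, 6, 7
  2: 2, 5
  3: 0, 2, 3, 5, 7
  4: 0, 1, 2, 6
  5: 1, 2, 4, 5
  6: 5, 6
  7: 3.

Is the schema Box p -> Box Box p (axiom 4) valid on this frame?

By correspondence theory, 4 is valid on a frame iff R is transitive.
Transitive: no — 0 R 3 and 3 R 2, but not 0 R 2.

No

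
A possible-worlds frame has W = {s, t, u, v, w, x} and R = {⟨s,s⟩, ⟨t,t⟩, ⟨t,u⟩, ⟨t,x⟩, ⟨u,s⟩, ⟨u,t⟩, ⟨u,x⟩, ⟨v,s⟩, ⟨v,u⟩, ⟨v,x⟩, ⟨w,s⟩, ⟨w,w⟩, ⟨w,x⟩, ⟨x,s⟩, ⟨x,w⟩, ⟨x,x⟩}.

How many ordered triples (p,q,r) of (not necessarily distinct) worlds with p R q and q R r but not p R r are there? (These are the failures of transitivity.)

Enumerating: (t,u,s), (t,x,s), (t,x,w), (u,t,u), (u,x,w), (v,u,t), (v,x,w).

7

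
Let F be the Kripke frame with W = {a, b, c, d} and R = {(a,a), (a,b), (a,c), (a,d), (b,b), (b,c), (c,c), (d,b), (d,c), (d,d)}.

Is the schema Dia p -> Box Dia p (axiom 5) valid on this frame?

No

The schema 5 characterises exactly the Euclidean frames.
Euclidean: no — a R b and a R d, but not b R d.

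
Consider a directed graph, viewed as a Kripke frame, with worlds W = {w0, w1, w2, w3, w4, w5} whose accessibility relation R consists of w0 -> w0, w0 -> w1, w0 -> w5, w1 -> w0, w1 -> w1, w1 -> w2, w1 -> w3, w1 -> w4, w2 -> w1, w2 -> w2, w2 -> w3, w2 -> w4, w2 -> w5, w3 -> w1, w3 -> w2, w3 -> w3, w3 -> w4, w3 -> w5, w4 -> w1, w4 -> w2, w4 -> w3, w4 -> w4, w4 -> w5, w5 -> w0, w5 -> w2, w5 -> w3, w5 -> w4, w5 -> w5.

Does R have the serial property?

Serial: yes — every world has a successor (e.g. w0 R w0).

Yes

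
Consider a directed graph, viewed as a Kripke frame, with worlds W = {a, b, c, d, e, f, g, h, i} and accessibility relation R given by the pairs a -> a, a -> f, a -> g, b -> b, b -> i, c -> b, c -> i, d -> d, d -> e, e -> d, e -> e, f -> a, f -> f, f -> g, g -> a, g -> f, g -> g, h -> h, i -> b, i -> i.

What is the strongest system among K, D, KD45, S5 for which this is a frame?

Serial (axiom D): yes — every world has a successor (e.g. a R a).
Euclidean (axiom 5): yes — any two successors of a common world are R-related.
Transitive (axiom 4): yes — every two-step R-path is closed by a direct edge.
Reflexive (axiom T): no — c is not related to itself.
So F validates K, D, KD45; S5 would additionally require R to be reflexive. The strongest is KD45.

KD45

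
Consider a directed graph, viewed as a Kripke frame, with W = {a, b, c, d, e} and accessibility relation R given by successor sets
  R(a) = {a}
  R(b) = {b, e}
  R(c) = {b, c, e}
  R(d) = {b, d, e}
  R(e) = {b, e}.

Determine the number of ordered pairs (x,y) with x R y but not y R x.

4

Enumerating: (c,b), (c,e), (d,b), (d,e).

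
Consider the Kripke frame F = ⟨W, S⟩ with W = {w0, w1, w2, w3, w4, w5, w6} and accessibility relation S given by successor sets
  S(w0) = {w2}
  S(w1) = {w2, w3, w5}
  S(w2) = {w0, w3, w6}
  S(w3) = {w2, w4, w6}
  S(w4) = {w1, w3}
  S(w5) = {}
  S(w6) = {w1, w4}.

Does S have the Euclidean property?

No

Euclidean: no — w1 S w2 and w1 S w5, but not w2 S w5.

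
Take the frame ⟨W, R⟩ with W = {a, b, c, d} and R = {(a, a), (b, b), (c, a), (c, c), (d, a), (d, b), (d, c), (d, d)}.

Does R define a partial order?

Yes

Reflexive: yes — every world is R-related to itself.
Transitive: yes — every two-step R-path is closed by a direct edge.
Antisymmetric: yes — no distinct pair is related both ways.
So R is a partial order.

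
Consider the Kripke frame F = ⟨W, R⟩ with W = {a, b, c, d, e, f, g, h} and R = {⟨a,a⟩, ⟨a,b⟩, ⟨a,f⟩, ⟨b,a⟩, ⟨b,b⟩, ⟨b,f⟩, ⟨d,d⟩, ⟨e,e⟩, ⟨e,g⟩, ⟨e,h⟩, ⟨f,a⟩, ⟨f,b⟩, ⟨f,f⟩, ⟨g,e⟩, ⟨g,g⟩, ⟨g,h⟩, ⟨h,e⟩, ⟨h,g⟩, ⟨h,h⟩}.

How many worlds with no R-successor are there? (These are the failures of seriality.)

Enumerating: c.

1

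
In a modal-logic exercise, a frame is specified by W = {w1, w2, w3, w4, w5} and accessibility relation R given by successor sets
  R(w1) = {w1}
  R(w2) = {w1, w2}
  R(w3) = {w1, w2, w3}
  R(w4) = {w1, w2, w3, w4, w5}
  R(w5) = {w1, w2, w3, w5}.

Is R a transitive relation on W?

Transitive: yes — every two-step R-path is closed by a direct edge.

Yes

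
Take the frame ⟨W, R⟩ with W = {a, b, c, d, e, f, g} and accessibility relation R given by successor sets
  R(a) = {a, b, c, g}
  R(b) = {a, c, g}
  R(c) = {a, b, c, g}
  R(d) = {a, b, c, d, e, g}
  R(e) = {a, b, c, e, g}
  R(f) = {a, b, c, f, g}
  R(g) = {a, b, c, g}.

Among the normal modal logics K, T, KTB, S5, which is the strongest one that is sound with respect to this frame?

K

Reflexive (axiom T): no — b is not related to itself.
Symmetric (axiom B): no — d R a but not a R d.
Euclidean (axiom 5): no — d R a and d R e, but not a R e.
So F validates K; T would additionally require R to be reflexive. The strongest is K.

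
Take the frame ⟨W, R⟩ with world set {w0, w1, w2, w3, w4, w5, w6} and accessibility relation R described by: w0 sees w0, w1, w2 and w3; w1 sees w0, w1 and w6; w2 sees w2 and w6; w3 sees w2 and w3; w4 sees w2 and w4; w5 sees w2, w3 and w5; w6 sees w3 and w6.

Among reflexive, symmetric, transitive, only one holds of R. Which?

reflexive

Reflexive: yes — every world is R-related to itself.
Symmetric: no — w0 R w2 but not w2 R w0.
Transitive: no — w0 R w1 and w1 R w6, but not w0 R w6.
Only reflexive holds.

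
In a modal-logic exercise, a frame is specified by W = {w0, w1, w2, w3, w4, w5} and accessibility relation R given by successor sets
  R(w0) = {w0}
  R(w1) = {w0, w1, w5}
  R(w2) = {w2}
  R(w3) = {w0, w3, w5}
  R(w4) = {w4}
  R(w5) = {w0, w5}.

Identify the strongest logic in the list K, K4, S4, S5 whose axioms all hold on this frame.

Transitive (axiom 4): yes — every two-step R-path is closed by a direct edge.
Reflexive (axiom T): yes — every world is R-related to itself.
Euclidean (axiom 5): no — w1 R w0 and w1 R w5, but not w0 R w5.
So F validates K, K4, S4; S5 would additionally require R to be Euclidean. The strongest is S4.

S4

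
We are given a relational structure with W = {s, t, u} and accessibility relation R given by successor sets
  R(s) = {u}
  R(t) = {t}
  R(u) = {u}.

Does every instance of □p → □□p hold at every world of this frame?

Yes

Axiom 4 corresponds to the accessibility relation being transitive.
Transitive: yes — every two-step R-path is closed by a direct edge.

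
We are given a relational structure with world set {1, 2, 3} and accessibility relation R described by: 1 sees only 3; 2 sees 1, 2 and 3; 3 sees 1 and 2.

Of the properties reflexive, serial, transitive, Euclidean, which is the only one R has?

serial

Reflexive: no — 1 is not related to itself.
Serial: yes — every world has a successor (e.g. 1 R 3).
Transitive: no — 1 R 3 and 3 R 2, but not 1 R 2.
Euclidean: no — 3 R 1 and 3 R 2, but not 1 R 2.
Only serial holds.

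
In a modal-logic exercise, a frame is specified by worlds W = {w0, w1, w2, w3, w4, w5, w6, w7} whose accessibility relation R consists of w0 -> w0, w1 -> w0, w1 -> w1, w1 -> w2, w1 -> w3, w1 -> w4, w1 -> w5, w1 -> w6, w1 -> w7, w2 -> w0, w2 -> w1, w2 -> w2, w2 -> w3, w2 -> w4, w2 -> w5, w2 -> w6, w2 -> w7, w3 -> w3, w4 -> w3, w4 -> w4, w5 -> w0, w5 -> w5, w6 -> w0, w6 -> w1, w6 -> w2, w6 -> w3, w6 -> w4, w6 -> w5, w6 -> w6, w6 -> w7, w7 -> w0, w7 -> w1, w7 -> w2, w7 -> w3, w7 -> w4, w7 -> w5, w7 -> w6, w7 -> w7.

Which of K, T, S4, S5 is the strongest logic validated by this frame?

Reflexive (axiom T): yes — every world is R-related to itself.
Transitive (axiom 4): yes — every two-step R-path is closed by a direct edge.
Euclidean (axiom 5): no — w1 R w0 and w1 R w2, but not w0 R w2.
So F validates K, T, S4; S5 would additionally require R to be Euclidean. The strongest is S4.

S4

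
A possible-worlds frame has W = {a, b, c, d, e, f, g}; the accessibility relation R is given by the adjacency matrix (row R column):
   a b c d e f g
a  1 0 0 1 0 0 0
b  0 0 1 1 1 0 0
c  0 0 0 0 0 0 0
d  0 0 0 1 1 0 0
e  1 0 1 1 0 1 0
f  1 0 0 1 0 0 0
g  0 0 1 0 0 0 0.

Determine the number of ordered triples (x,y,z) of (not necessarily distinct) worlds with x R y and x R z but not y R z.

20

Enumerating: (a,d,a), (b,c,c), (b,c,d), (b,c,e), (b,d,c), (b,e,e), (d,e,e), (e,a,c), (e,a,f), (e,c,a), (e,c,c), (e,c,d), … and 8 more.
Total: 20.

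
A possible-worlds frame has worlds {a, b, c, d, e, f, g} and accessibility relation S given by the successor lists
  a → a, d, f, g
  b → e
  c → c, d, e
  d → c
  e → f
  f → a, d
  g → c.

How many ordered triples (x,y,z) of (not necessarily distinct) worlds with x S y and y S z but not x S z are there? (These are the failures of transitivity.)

Enumerating: (a,d,c), (a,g,c), (b,e,f), (c,e,f), (d,c,d), (d,c,e), (e,f,a), (e,f,d), (f,a,f), (f,a,g), (f,d,c), (g,c,d), (g,c,e).

13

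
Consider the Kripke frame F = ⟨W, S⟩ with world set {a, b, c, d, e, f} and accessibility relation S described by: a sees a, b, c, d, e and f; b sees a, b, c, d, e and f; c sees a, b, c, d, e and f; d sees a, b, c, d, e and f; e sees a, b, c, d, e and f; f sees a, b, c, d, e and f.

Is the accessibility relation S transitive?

Yes

Transitive: yes — every two-step S-path is closed by a direct edge.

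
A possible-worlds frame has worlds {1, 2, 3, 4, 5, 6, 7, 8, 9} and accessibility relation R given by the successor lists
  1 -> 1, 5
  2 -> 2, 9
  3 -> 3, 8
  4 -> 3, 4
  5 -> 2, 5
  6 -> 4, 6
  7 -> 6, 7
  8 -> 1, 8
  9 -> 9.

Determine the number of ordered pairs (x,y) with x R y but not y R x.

Enumerating: (1,5), (2,9), (3,8), (4,3), (5,2), (6,4), (7,6), (8,1).

8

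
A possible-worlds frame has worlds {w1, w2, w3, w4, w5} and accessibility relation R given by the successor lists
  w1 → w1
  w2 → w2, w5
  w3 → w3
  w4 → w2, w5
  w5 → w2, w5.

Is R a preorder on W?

No

Reflexive: no — w4 is not related to itself.
Transitive: yes — every two-step R-path is closed by a direct edge.
So R is not a preorder.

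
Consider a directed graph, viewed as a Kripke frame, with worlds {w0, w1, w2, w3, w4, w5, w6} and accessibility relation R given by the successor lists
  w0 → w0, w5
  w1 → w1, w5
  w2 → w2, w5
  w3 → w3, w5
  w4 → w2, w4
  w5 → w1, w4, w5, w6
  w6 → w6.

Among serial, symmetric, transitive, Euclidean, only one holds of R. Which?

Serial: yes — every world has a successor (e.g. w0 R w0).
Symmetric: no — w0 R w5 but not w5 R w0.
Transitive: no — w0 R w5 and w5 R w1, but not w0 R w1.
Euclidean: no — w5 R w1 and w5 R w4, but not w1 R w4.
Only serial holds.

serial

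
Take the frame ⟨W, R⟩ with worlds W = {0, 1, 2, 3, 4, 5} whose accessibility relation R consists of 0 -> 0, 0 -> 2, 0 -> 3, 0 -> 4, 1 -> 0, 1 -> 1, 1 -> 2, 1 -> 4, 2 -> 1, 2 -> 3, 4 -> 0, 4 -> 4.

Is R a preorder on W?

Reflexive: no — 2 is not related to itself.
Transitive: no — 0 R 2 and 2 R 1, but not 0 R 1.
So R is not a preorder.

No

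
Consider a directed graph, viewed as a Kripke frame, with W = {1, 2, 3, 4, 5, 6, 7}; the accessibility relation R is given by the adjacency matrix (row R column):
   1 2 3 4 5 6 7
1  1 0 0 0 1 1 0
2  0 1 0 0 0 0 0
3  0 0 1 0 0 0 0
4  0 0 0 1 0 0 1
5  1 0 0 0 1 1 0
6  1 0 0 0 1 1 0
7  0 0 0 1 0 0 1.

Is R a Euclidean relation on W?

Yes

Euclidean: yes — any two successors of a common world are R-related.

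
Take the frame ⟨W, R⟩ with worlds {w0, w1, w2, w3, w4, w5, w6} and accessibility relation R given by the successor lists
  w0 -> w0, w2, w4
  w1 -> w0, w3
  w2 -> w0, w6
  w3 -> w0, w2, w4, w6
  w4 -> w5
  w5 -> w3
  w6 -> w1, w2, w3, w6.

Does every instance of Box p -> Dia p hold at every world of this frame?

Yes

By correspondence theory, D is valid on a frame iff R is serial.
Serial: yes — every world has a successor (e.g. w0 R w0).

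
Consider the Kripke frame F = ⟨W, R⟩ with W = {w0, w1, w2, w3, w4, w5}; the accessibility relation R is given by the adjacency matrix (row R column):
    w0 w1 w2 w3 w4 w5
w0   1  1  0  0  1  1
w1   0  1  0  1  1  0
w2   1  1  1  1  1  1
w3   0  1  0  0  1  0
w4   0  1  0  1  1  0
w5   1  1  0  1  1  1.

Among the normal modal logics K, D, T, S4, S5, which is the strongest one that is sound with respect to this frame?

Serial (axiom D): yes — every world has a successor (e.g. w0 R w0).
Reflexive (axiom T): no — w3 is not related to itself.
Transitive (axiom 4): no — w0 R w1 and w1 R w3, but not w0 R w3.
Euclidean (axiom 5): no — w0 R w1 and w0 R w5, but not w1 R w5.
So F validates K, D; T would additionally require R to be reflexive. The strongest is D.

D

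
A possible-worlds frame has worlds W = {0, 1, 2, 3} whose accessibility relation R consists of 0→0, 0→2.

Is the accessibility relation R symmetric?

No

Symmetric: no — 0 R 2 but not 2 R 0.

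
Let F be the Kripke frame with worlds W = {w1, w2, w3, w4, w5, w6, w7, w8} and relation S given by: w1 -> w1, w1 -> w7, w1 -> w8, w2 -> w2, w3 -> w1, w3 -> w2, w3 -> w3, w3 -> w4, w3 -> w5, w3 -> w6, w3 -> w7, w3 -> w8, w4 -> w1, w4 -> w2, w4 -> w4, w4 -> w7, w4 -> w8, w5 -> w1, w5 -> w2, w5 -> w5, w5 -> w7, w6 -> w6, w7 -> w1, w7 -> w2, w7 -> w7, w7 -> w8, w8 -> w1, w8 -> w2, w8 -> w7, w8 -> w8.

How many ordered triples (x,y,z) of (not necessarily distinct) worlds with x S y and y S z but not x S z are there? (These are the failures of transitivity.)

Enumerating: (w1,w7,w2), (w1,w8,w2), (w5,w1,w8), (w5,w7,w8).

4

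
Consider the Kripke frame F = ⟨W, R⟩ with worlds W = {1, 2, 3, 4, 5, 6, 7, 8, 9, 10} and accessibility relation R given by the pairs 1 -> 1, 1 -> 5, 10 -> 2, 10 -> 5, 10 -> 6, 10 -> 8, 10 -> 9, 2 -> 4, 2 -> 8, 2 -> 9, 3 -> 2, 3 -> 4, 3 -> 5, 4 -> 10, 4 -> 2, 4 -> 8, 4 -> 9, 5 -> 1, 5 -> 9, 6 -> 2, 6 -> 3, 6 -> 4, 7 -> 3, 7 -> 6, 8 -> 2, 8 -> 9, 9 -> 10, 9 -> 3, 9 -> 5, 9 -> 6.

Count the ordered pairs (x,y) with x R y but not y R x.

19

Enumerating: (10,2), (10,5), (10,6), (10,8), (2,9), (3,2), (3,4), (3,5), (4,10), (4,8), (4,9), (6,2), … and 7 more.
Total: 19.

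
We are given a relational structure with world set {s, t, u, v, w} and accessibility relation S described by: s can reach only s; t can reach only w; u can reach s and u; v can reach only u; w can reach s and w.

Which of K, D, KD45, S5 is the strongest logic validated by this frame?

D

Serial (axiom D): yes — every world has a successor (e.g. s S s).
Euclidean (axiom 5): no — u S s and u S u, but not s S u.
Transitive (axiom 4): no — t S w and w S s, but not t S s.
Reflexive (axiom T): no — t is not related to itself.
So F validates K, D; KD45 would additionally require S to be Euclidean and transitive. The strongest is D.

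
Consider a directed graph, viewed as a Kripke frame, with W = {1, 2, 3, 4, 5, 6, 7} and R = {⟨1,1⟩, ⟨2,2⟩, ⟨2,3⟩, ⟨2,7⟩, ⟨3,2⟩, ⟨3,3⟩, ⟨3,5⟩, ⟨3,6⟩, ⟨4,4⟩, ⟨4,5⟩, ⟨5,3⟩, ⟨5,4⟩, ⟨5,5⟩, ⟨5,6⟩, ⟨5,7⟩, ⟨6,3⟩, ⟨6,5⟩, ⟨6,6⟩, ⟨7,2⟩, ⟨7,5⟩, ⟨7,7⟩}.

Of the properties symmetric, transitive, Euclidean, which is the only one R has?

Symmetric: yes — every pair in R has its reverse in R.
Transitive: no — 2 R 3 and 3 R 5, but not 2 R 5.
Euclidean: no — 2 R 3 and 2 R 7, but not 3 R 7.
Only symmetric holds.

symmetric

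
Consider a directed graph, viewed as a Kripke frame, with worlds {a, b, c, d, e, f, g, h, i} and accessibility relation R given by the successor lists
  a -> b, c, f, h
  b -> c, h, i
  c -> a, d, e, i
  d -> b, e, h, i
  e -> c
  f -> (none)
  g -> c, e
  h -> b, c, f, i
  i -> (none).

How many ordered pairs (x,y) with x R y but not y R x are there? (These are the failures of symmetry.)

Enumerating: (a,b), (a,f), (a,h), (b,c), (b,i), (c,d), (c,i), (d,b), (d,e), (d,h), (d,i), (g,c), (g,e), (h,c), (h,f), (h,i).

16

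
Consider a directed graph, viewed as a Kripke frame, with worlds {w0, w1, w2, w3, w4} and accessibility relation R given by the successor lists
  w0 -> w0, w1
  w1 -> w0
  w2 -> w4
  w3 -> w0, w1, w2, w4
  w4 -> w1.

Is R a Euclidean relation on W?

Euclidean: no — w3 R w0 and w3 R w2, but not w0 R w2.

No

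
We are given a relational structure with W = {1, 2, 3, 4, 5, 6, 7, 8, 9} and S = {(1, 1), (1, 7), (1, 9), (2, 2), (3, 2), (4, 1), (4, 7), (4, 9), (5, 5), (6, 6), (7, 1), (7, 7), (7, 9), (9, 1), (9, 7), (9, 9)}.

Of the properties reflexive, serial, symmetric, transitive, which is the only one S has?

transitive

Reflexive: no — 3 is not related to itself.
Serial: no — 8 has no S-successor.
Symmetric: no — 3 S 2 but not 2 S 3.
Transitive: yes — every two-step S-path is closed by a direct edge.
Only transitive holds.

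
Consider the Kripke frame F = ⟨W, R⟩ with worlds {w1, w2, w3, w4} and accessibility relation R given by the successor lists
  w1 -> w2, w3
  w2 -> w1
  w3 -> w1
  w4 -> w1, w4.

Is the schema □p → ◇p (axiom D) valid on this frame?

The schema D characterises exactly the serial frames.
Serial: yes — every world has a successor (e.g. w1 R w2).

Yes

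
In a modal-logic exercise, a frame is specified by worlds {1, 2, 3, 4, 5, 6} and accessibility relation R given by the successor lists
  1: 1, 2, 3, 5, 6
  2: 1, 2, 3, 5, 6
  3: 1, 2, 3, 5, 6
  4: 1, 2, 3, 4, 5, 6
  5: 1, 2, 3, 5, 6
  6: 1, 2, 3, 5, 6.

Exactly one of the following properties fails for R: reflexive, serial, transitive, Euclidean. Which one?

Euclidean

Reflexive: yes — every world is R-related to itself.
Serial: yes — every world has a successor (e.g. 1 R 1).
Transitive: yes — every two-step R-path is closed by a direct edge.
Euclidean: no — 4 R 1 and 4 R 4, but not 1 R 4.
Only Euclidean fails.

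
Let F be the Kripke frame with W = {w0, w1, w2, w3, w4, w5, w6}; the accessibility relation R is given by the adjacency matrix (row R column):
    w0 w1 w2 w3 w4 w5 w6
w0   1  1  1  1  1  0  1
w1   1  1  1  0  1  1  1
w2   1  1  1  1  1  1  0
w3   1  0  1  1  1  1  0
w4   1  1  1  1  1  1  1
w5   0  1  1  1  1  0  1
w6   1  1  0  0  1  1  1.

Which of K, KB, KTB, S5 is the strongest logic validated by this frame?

Symmetric (axiom B): yes — every pair in R has its reverse in R.
Reflexive (axiom T): no — w5 is not related to itself.
Euclidean (axiom 5): no — w0 R w1 and w0 R w3, but not w1 R w3.
So F validates K, KB; KTB would additionally require R to be reflexive. The strongest is KB.

KB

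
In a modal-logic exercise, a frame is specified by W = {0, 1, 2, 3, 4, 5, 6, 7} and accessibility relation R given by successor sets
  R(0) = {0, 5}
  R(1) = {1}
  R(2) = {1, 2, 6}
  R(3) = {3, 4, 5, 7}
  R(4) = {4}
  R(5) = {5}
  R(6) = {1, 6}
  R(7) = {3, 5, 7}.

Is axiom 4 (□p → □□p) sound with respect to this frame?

No

The schema 4 characterises exactly the transitive frames.
Transitive: no — 7 R 3 and 3 R 4, but not 7 R 4.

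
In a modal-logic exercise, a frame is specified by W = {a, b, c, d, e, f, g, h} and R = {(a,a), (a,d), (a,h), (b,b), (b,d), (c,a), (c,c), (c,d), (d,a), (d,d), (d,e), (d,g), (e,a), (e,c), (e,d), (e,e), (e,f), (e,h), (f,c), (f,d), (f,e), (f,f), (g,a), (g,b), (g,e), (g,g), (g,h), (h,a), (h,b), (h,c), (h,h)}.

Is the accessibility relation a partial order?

Reflexive: yes — every world is R-related to itself.
Transitive: no — a R d and d R e, but not a R e.
Antisymmetric: no — a R d and d R a with a ≠ d.
So R is not a partial order.

No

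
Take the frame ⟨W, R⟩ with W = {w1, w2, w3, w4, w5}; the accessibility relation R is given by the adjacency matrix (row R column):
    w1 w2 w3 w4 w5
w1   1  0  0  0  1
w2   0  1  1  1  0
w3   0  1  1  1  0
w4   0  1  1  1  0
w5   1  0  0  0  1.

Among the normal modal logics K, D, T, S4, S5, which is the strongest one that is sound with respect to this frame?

Serial (axiom D): yes — every world has a successor (e.g. w1 R w1).
Reflexive (axiom T): yes — every world is R-related to itself.
Transitive (axiom 4): yes — every two-step R-path is closed by a direct edge.
Euclidean (axiom 5): yes — any two successors of a common world are R-related.
So F validates K, D, T, S4, S5. The strongest is S5.

S5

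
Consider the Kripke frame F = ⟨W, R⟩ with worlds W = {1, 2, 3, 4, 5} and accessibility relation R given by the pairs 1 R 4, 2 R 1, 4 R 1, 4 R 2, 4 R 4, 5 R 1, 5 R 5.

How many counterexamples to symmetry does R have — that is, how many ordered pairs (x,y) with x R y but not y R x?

3

Enumerating: (2,1), (4,2), (5,1).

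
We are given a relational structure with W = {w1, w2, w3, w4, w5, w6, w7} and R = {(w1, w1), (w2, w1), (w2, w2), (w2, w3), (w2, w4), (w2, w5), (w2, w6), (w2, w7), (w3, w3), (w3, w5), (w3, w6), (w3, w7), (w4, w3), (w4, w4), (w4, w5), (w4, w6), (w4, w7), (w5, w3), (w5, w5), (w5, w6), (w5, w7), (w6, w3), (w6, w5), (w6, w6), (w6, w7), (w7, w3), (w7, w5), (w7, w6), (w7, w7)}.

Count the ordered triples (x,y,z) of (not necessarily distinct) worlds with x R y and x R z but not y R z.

24

Enumerating: (w2,w1,w2), (w2,w1,w3), (w2,w1,w4), (w2,w1,w5), (w2,w1,w6), (w2,w1,w7), (w2,w3,w1), (w2,w3,w2), (w2,w3,w4), (w2,w4,w1), (w2,w4,w2), (w2,w5,w1), … and 12 more.
Total: 24.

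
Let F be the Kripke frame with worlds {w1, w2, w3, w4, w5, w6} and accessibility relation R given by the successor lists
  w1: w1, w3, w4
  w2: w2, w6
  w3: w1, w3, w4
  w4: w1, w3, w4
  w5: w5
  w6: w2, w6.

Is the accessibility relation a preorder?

Reflexive: yes — every world is R-related to itself.
Transitive: yes — every two-step R-path is closed by a direct edge.
So R is a preorder.

Yes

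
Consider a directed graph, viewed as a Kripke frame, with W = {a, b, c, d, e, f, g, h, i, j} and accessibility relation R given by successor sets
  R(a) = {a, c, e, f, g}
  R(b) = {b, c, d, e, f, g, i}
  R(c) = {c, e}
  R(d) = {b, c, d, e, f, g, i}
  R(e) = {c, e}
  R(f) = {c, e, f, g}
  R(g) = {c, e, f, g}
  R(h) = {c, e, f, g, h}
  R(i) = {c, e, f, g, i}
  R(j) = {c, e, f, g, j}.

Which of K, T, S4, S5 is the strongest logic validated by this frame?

S4

Reflexive (axiom T): yes — every world is R-related to itself.
Transitive (axiom 4): yes — every two-step R-path is closed by a direct edge.
Euclidean (axiom 5): no — a R c and a R f, but not c R f.
So F validates K, T, S4; S5 would additionally require R to be Euclidean. The strongest is S4.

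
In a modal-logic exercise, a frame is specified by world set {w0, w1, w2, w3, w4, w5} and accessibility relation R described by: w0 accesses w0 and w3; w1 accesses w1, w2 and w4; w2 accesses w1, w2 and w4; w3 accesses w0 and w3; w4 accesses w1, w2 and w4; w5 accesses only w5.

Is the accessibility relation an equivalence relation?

Yes

Reflexive: yes — every world is R-related to itself.
Symmetric: yes — every pair in R has its reverse in R.
Transitive: yes — every two-step R-path is closed by a direct edge.
So R is an equivalence relation.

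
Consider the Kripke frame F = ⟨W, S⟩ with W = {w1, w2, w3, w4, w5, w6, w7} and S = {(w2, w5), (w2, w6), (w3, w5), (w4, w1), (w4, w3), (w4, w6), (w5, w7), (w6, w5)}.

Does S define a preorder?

No

Reflexive: no — w1 is not related to itself.
Transitive: no — w2 S w5 and w5 S w7, but not w2 S w7.
So S is not a preorder.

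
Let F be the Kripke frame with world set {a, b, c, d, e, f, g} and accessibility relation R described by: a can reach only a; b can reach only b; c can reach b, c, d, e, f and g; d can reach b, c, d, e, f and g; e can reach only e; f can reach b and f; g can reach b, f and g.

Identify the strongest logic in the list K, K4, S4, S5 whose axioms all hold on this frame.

Transitive (axiom 4): yes — every two-step R-path is closed by a direct edge.
Reflexive (axiom T): yes — every world is R-related to itself.
Euclidean (axiom 5): no — c R b and c R d, but not b R d.
So F validates K, K4, S4; S5 would additionally require R to be Euclidean. The strongest is S4.

S4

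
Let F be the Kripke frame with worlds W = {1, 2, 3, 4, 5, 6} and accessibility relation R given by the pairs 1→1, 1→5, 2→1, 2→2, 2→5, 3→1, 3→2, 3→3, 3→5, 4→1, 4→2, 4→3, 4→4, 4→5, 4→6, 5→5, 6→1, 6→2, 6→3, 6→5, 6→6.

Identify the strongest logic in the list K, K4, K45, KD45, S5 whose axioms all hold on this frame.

K4

Transitive (axiom 4): yes — every two-step R-path is closed by a direct edge.
Euclidean (axiom 5): no — 2 R 5 and 2 R 1, but not 5 R 1.
Serial (axiom D): yes — every world has a successor (e.g. 1 R 1).
Reflexive (axiom T): yes — every world is R-related to itself.
So F validates K, K4; K45 would additionally require R to be Euclidean. The strongest is K4.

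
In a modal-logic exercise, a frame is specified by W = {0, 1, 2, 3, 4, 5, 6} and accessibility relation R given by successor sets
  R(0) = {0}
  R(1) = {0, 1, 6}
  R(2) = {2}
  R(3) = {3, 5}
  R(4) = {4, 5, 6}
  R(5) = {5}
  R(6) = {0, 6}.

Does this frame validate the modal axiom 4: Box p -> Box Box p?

The schema 4 characterises exactly the transitive frames.
Transitive: no — 4 R 6 and 6 R 0, but not 4 R 0.

No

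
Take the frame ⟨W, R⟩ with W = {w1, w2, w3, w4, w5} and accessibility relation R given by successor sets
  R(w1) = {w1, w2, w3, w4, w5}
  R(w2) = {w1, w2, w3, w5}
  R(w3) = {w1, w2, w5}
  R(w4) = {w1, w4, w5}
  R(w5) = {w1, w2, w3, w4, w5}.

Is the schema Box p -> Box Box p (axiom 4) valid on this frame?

By correspondence theory, 4 is valid on a frame iff R is transitive.
Transitive: no — w2 R w1 and w1 R w4, but not w2 R w4.

No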